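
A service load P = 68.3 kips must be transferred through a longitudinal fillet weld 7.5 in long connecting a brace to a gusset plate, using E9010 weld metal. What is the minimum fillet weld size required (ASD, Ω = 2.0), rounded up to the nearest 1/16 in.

w = 1/2 in

E90XX → F_EXX = 90 ksi.
Total weld length L = 7.5 in.
Required throat t_e = P × Ω / (0.6 F_EXX × L) = 68.3 × 2.0 / (0.6 × 90 × 7.5) = 0.3373 in.
Required leg w = t_e / 0.707 = 0.4771 in → use 1/2 in.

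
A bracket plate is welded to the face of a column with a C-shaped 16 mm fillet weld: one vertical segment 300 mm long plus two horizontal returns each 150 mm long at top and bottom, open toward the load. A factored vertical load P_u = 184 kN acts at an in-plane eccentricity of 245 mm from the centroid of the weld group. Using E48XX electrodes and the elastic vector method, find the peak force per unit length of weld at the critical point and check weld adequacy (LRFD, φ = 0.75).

E48XX → F_EXX = 480 MPa.
Total weld length L_w = 600 mm. Treat welds as unit-width lines.
Centroid: x̄ = 2×150×75 / 600 = 37.5 mm from the vertical weld.
Polar moment about centroid: J = I_x + I_y = [300³/12 + 2×150×150²] + [300×37.5² + 2(150³/12 + 150×37.5²)] = 10410000 mm³.
Direct shear f_v = P/L_w = 184×10³ / 600 = 306.7 N/mm (vertical).
Torsion M = P·e = 184×10³ × 245 = 45080000 N·mm.
Critical point at (x, y) = (112.5, 150) from centroid. f_tx = M·y/J = 649.8 N/mm; f_ty = M·x/J = 487.4 N/mm.
Resultant f_max = √[f_tx² + (f_v + f_ty)²] = √[649.8² + (306.7 + 487.4)²] = 1026 N/mm.
Capacity per unit length: φr_n = 0.75 × 0.6 × 480 × (0.707 × 16) = 2443 N/mm.
1026 ≤ 2443 → adequate.

f_max ≈ 1030 N/mm; adequate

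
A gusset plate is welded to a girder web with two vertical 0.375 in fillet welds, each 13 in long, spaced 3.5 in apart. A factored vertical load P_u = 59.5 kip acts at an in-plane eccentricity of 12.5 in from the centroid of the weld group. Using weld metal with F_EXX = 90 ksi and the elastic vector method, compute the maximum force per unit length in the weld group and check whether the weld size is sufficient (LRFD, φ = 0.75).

f_max ≈ 12 kip/in; NOT adequate

Total weld length L_w = 26 in. Treat welds as unit-width lines.
Polar moment about centroid: J = 2[d³/12 + d(b/2)²] = 2[13³/12 + 13×1.75²] = 445.8 in³.
Direct shear f_v = P/L_w = 59.5 / 26 = 2.288 kip/in (vertical).
Torsion M = P·e = 59.5 × 12.5 = 743.75 kip·in.
Critical point at (x, y) = (1.75, 6.5) from centroid. f_tx = M·y/J = 10.84 kip/in; f_ty = M·x/J = 2.92 kip/in.
Resultant f_max = √[f_tx² + (f_v + f_ty)²] = √[10.84² + (2.288 + 2.92)²] = 12.03 kip/in.
Capacity per unit length: φr_n = 0.75 × 0.6 × 90 × (0.707 × 0.375) = 10.74 kip/in.
12.03 > 10.74 → NOT adequate.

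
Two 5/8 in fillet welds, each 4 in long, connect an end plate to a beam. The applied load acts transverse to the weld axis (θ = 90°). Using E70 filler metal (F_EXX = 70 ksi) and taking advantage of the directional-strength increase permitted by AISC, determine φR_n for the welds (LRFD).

t_e = 0.707 × 0.625 = 0.4419 in; A_we = 0.4419 × 8 = 3.535 in².
Directional factor: 1.0 + 0.5 sin^1.5(90°) = 1.5.
F_nw = 0.6 × 70 × 1.5 = 63 ksi.
φR_n = 0.75 × 63 × 3.535 = 167 kips.

φR_n ≈ 167 kips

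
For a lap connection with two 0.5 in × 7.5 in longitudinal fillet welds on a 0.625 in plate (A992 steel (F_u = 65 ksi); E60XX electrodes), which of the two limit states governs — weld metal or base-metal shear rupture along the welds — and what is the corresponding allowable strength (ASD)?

R_n/Ω ≈ 95.4 kips (weld metal governs)

E60XX → F_EXX = 60 ksi.
t_e = 0.707 × 0.5 = 0.3535 in; L = 15 in.
Weld metal: R_n/Ω = (1/2.0) × 0.6 × 60 × 0.3535 × 15 = 95.44 kips.
Base metal (shear rupture): R_n/Ω = (1/2.0) × 0.6 × 65 × 0.625 × 15 = 182.8 kips.
Governing: weld metal.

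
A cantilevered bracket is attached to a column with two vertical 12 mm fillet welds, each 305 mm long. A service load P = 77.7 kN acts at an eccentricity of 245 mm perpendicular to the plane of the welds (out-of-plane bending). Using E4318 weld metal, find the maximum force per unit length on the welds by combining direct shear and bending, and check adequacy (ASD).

f_max ≈ 627 N/mm; adequate

E43XX → F_EXX = 430 MPa.
L_w = 2 × 305 = 610 mm; section modulus (unit throat) S = 2 × L²/6 = 31010 mm².
Direct shear f_v = P/L_w = 77.7×10³/610 = 127.4 N/mm.
Moment M = P × e = 77.7×10³ × 245 = 19036000 N·mm; bending f_b = M/S = 613.9 N/mm.
f_max = √(f_v² + f_b²) = √(127.4² + 613.9²) = 627 N/mm.
r_n/Ω = (1/2.0) × 0.6 × 430 × (0.707 × 12) = 1094 N/mm → adequate.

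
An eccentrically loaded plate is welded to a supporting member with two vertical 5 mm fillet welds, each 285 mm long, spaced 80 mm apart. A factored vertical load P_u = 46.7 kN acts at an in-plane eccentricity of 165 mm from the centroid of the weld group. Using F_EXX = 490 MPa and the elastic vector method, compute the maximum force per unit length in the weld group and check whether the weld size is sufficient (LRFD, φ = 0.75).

Total weld length L_w = 570 mm. Treat welds as unit-width lines.
Polar moment about centroid: J = 2[d³/12 + d(b/2)²] = 2[285³/12 + 285×40²] = 4770000 mm³.
Direct shear f_v = P/L_w = 46.7×10³ / 570 = 81.93 N/mm (vertical).
Torsion M = P·e = 46.7×10³ × 165 = 7705500 N·mm.
Critical point at (x, y) = (40, 142.5) from centroid. f_tx = M·y/J = 230.2 N/mm; f_ty = M·x/J = 64.61 N/mm.
Resultant f_max = √[f_tx² + (f_v + f_ty)²] = √[230.2² + (81.93 + 64.61)²] = 272.9 N/mm.
Capacity per unit length: φr_n = 0.75 × 0.6 × 490 × (0.707 × 5) = 779.5 N/mm.
272.9 ≤ 779.5 → adequate.

f_max ≈ 273 N/mm; adequate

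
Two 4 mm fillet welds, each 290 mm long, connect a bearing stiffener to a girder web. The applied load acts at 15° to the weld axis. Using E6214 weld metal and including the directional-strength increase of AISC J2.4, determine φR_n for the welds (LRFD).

E62XX → F_EXX = 620 MPa.
t_e = 0.707 × 4 = 2.828 mm; A_we = 2.828 × 580 = 1640 mm².
Directional factor: 1.0 + 0.5 sin^1.5(15°) = 1.066.
F_nw = 0.6 × 620 × 1.066 = 396.5 MPa.
φR_n = 0.75 × 396.5 × 1640 × 10⁻³ = 487.8 kN.

φR_n ≈ 488 kN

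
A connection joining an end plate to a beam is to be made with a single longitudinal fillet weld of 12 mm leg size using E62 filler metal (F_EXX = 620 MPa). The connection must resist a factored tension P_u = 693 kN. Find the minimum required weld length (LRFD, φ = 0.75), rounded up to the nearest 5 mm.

L = 295 mm

Throat t_e = 0.707 × 12 = 8.484 mm.
φr_n = 0.75 × 0.6 × 620 × 8.484 × 10⁻³ = 2.367 kN/mm.
L_req = P_u / φr_n = 693 / 2.367 = 292.8 mm total.
Round up → use L = 295 mm.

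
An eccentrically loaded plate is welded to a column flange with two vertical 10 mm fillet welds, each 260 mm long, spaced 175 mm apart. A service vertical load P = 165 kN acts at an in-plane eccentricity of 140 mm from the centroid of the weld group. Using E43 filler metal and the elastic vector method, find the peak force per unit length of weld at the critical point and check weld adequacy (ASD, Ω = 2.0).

f_max ≈ 749 N/mm; adequate

E43XX → F_EXX = 430 MPa.
Total weld length L_w = 520 mm. Treat welds as unit-width lines.
Polar moment about centroid: J = 2[d³/12 + d(b/2)²] = 2[260³/12 + 260×87.5²] = 6911000 mm³.
Direct shear f_v = P/L_w = 165×10³ / 520 = 317.3 N/mm (vertical).
Torsion M = P·e = 165×10³ × 140 = 23100000 N·mm.
Critical point at (x, y) = (87.5, 130) from centroid. f_tx = M·y/J = 434.6 N/mm; f_ty = M·x/J = 292.5 N/mm.
Resultant f_max = √[f_tx² + (f_v + f_ty)²] = √[434.6² + (317.3 + 292.5)²] = 748.8 N/mm.
Capacity per unit length: r_n/Ω = (1/2.0) × 0.6 × 430 × (0.707 × 10) = 912 N/mm.
748.8 ≤ 912 → adequate.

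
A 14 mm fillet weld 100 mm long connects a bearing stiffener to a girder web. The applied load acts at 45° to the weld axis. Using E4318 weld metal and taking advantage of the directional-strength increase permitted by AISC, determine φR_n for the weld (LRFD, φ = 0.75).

φR_n ≈ 248 kN

E43XX → F_EXX = 430 MPa.
t_e = 0.707 × 14 = 9.898 mm; A_we = 9.898 × 100 = 989.8 mm².
Directional factor: 1.0 + 0.5 sin^1.5(45°) = 1.297.
F_nw = 0.6 × 430 × 1.297 = 334.7 MPa.
φR_n = 0.75 × 334.7 × 989.8 × 10⁻³ = 248.5 kN.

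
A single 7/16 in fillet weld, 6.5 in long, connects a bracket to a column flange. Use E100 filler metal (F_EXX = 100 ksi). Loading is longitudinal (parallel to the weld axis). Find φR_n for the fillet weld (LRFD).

Effective throat t_e = 0.707 × 0.4375 = 0.3093 in.
Total length L = 6.5 in; A_we = 0.3093 × 6.5 = 2.011 in².
F_nw = 0.6 F_EXX = 0.6 × 100 = 60 ksi.
φR_n = 0.75 × 60 × 2.011 = 90.47 kip.

φR_n ≈ 90.5 kip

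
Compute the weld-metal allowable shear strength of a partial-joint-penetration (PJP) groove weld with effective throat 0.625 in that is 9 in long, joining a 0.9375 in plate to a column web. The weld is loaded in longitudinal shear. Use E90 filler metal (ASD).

R_n/Ω ≈ 152 kips

E90XX → F_EXX = 90 ksi.
Effective throat (given) t_e = 0.625 in.
A_we = 0.625 × 9 = 5.625 in².
F_nw = 0.6 F_EXX = 54 ksi.
R_n/Ω = (54 × 5.625) / 2.0 = 151.9 kips.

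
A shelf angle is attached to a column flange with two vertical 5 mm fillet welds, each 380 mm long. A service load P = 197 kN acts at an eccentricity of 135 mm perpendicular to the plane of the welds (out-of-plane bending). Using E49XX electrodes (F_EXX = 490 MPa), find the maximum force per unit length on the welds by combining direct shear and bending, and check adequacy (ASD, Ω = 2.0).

f_max ≈ 610 N/mm; NOT adequate

L_w = 2 × 380 = 760 mm; section modulus (unit throat) S = 2 × L²/6 = 48130 mm².
Direct shear f_v = P/L_w = 197×10³/760 = 259.2 N/mm.
Moment M = P × e = 197×10³ × 135 = 26595000 N·mm; bending f_b = M/S = 552.5 N/mm.
f_max = √(f_v² + f_b²) = √(259.2² + 552.5²) = 610.3 N/mm.
r_n/Ω = (1/2.0) × 0.6 × 490 × (0.707 × 5) = 519.6 N/mm → NOT adequate.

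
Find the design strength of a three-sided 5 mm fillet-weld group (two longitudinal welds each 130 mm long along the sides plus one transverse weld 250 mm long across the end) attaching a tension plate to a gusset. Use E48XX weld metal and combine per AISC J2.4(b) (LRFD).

φR_n ≈ 455 kN

E48XX → F_EXX = 480 MPa.
t_e = 0.707 × 5 = 3.535 mm.
R_nwl = 0.6 × 480 × 3.535 × 260 × 10⁻³ = 264.7 kN (longitudinal, 2 welds).
R_nwt = 0.6 × 480 × 3.535 × 250 × 10⁻³ = 254.5 kN (transverse, base value).
(i) R_nwl + R_nwt = 519.2 kN; (ii) 0.85 R_nwl + 1.5 R_nwt = 606.8 kN.
R_n = max = 606.8 kN [governs: (ii)]; φR_n = 455.1 kN.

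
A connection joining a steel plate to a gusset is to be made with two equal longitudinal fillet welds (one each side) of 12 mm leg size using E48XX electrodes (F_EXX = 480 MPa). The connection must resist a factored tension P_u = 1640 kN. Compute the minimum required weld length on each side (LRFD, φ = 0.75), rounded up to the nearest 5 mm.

Throat t_e = 0.707 × 12 = 8.484 mm.
φr_n = 0.75 × 0.6 × 480 × 8.484 × 10⁻³ = 1.833 kN/mm.
L_req = P_u / φr_n = 1640 / 1.833 = 894.9 mm total.
Per side: 894.9 / 2 = 447.5 mm.
Round up → use L = 450 mm on each side.

L = 450 mm on each side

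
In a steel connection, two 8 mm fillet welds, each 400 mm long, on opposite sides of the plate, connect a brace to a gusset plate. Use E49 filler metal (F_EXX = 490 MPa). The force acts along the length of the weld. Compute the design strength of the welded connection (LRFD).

Effective throat t_e = 0.707 × 8 = 5.656 mm.
Total length L = 800 mm; A_we = 5.656 × 800 = 4525 mm².
F_nw = 0.6 F_EXX = 0.6 × 490 = 294 MPa.
φR_n = 0.75 × 294 × 4525 × 10⁻³ = 997.7 kN.

φR_n ≈ 998 kN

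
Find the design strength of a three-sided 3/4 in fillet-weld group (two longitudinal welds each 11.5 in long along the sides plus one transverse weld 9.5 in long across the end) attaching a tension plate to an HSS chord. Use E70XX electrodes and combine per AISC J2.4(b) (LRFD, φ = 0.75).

E70XX → F_EXX = 70 ksi.
t_e = 0.707 × 0.75 = 0.5302 in.
R_nwl = 0.6 × 70 × 0.5302 × 23 = 512.2 kips (longitudinal, 2 welds).
R_nwt = 0.6 × 70 × 0.5302 × 9.5 = 211.6 kips (transverse, base value).
(i) R_nwl + R_nwt = 723.8 kips; (ii) 0.85 R_nwl + 1.5 R_nwt = 752.7 kips.
R_n = max = 752.7 kips [governs: (ii)]; φR_n = 564.6 kips.

φR_n ≈ 565 kips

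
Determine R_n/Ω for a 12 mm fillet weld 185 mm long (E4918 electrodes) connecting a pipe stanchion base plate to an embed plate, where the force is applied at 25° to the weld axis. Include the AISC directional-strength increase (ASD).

R_n/Ω ≈ 262 kN

E49XX → F_EXX = 490 MPa.
t_e = 0.707 × 12 = 8.484 mm; A_we = 8.484 × 185 = 1570 mm².
Directional factor: 1.0 + 0.5 sin^1.5(25°) = 1.137.
F_nw = 0.6 × 490 × 1.137 = 334.4 MPa.
R_n/Ω = (334.4 × 1570) / 2.0 × 10⁻³ = 262.4 kN.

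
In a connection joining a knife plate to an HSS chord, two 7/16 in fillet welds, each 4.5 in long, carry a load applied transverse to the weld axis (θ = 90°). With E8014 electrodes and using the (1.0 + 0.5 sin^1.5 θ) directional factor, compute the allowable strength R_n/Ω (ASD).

R_n/Ω ≈ 100 kips

E80XX → F_EXX = 80 ksi.
t_e = 0.707 × 0.4375 = 0.3093 in; A_we = 0.3093 × 9 = 2.784 in².
Directional factor: 1.0 + 0.5 sin^1.5(90°) = 1.5.
F_nw = 0.6 × 80 × 1.5 = 72 ksi.
R_n/Ω = (72 × 2.784) / 2.0 = 100.2 kips.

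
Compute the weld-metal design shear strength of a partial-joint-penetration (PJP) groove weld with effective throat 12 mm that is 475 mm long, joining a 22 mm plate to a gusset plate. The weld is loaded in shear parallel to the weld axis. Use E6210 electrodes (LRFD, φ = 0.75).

E62XX → F_EXX = 620 MPa.
Effective throat (given) t_e = 12 mm.
A_we = 12 × 475 = 5700 mm².
F_nw = 0.6 F_EXX = 372 MPa.
φR_n = 0.75 × 372 × 5700 × 10⁻³ = 1590 kN.

φR_n ≈ 1590 kN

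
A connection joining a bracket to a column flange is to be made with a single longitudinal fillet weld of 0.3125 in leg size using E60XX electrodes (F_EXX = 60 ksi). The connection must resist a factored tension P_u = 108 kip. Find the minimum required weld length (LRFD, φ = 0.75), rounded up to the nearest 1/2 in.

Throat t_e = 0.707 × 0.3125 = 0.2209 in.
φr_n = 0.75 × 0.6 × 60 × 0.2209 = 5.965 kip/in.
L_req = P_u / φr_n = 108 / 5.965 = 18.1 in total.
Round up → use L = 18.5 in.

L = 18.5 in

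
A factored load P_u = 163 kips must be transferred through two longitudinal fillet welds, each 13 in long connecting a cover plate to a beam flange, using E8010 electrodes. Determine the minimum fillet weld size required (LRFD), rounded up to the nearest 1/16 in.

E80XX → F_EXX = 80 ksi.
Total weld length L = 26 in.
Required throat t_e = P_u / (φ × 0.6 F_EXX × L) = 163 / (0.75 × 0.6 × 80 × 26) = 0.1741 in.
Required leg w = t_e / 0.707 = 0.2463 in → use 1/4 in.

w = 1/4 in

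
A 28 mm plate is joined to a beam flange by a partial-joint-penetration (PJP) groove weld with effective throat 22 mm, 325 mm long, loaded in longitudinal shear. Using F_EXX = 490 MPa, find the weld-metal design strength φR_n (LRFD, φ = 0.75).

φR_n ≈ 1580 kN

Effective throat (given) t_e = 22 mm.
A_we = 22 × 325 = 7150 mm².
F_nw = 0.6 F_EXX = 294 MPa.
φR_n = 0.75 × 294 × 7150 × 10⁻³ = 1577 kN.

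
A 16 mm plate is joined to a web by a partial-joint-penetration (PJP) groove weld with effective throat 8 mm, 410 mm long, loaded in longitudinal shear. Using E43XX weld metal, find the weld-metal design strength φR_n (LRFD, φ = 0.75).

φR_n ≈ 635 kN

E43XX → F_EXX = 430 MPa.
Effective throat (given) t_e = 8 mm.
A_we = 8 × 410 = 3280 mm².
F_nw = 0.6 F_EXX = 258 MPa.
φR_n = 0.75 × 258 × 3280 × 10⁻³ = 634.7 kN.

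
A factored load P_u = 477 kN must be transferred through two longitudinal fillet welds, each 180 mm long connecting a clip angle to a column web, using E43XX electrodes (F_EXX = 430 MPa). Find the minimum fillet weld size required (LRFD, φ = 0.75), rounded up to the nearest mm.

Total weld length L = 360 mm.
Required throat t_e = P_u / (φ × 0.6 F_EXX × L) = 477 / (0.75 × 0.6 × 430 × 360 × 10⁻³) = 6.848 mm.
Required leg w = t_e / 0.707 = 9.685 mm → use 10 mm.

w = 10 mm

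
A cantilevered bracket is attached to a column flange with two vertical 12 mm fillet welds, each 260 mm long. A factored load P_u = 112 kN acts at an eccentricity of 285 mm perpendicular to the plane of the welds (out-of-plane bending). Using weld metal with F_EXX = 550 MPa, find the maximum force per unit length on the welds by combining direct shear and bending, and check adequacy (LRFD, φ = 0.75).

f_max ≈ 1430 N/mm; adequate

L_w = 2 × 260 = 520 mm; section modulus (unit throat) S = 2 × L²/6 = 22530 mm².
Direct shear f_v = P/L_w = 112×10³/520 = 215.4 N/mm.
Moment M = P × e = 112×10³ × 285 = 31920000 N·mm; bending f_b = M/S = 1417 N/mm.
f_max = √(f_v² + f_b²) = √(215.4² + 1417²) = 1433 N/mm.
φr_n = 0.75 × 0.6 × 550 × (0.707 × 12) = 2100 N/mm → adequate.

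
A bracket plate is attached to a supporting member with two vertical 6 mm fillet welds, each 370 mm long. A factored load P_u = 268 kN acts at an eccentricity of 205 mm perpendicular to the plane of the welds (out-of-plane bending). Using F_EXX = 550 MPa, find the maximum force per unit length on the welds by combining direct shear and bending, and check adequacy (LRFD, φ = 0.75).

L_w = 2 × 370 = 740 mm; section modulus (unit throat) S = 2 × L²/6 = 45630 mm².
Direct shear f_v = P/L_w = 268×10³/740 = 362.2 N/mm.
Moment M = P × e = 268×10³ × 205 = 54940000 N·mm; bending f_b = M/S = 1204 N/mm.
f_max = √(f_v² + f_b²) = √(362.2² + 1204²) = 1257 N/mm.
φr_n = 0.75 × 0.6 × 550 × (0.707 × 6) = 1050 N/mm → NOT adequate.

f_max ≈ 1260 N/mm; NOT adequate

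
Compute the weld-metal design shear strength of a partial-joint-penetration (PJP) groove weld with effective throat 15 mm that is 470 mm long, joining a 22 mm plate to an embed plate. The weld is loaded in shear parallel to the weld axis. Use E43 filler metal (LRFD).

E43XX → F_EXX = 430 MPa.
Effective throat (given) t_e = 15 mm.
A_we = 15 × 470 = 7050 mm².
F_nw = 0.6 F_EXX = 258 MPa.
φR_n = 0.75 × 258 × 7050 × 10⁻³ = 1364 kN.

φR_n ≈ 1360 kN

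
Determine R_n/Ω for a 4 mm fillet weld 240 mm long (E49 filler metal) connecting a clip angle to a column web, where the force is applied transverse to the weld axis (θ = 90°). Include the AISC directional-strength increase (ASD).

E49XX → F_EXX = 490 MPa.
t_e = 0.707 × 4 = 2.828 mm; A_we = 2.828 × 240 = 678.7 mm².
Directional factor: 1.0 + 0.5 sin^1.5(90°) = 1.5.
F_nw = 0.6 × 490 × 1.5 = 441 MPa.
R_n/Ω = (441 × 678.7) / 2.0 × 10⁻³ = 149.7 kN.

R_n/Ω ≈ 150 kN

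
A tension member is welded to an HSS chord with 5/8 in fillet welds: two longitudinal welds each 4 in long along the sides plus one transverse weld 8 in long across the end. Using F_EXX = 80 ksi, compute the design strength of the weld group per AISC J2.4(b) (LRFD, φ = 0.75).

φR_n ≈ 299 kips

t_e = 0.707 × 0.625 = 0.4419 in.
R_nwl = 0.6 × 80 × 0.4419 × 8 = 169.7 kips (longitudinal, 2 welds).
R_nwt = 0.6 × 80 × 0.4419 × 8 = 169.7 kips (transverse, base value).
(i) R_nwl + R_nwt = 339.4 kips; (ii) 0.85 R_nwl + 1.5 R_nwt = 398.7 kips.
R_n = max = 398.7 kips [governs: (ii)]; φR_n = 299.1 kips.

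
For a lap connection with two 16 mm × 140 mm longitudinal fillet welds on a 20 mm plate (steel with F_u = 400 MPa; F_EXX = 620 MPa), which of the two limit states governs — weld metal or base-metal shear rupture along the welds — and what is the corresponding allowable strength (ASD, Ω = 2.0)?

R_n/Ω ≈ 589 kN (weld metal governs)

t_e = 0.707 × 16 = 11.31 mm; L = 280 mm.
Weld metal: R_n/Ω = (1/2.0) × 0.6 × 620 × 11.31 × 280 × 10⁻³ = 589.1 kN.
Base metal (shear rupture): R_n/Ω = (1/2.0) × 0.6 × 400 × 20 × 280 × 10⁻³ = 672 kN.
Governing: weld metal.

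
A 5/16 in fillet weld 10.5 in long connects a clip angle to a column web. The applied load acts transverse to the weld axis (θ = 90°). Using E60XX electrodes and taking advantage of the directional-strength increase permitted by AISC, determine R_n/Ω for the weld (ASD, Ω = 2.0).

R_n/Ω ≈ 62.6 kip

E60XX → F_EXX = 60 ksi.
t_e = 0.707 × 0.3125 = 0.2209 in; A_we = 0.2209 × 10.5 = 2.32 in².
Directional factor: 1.0 + 0.5 sin^1.5(90°) = 1.5.
F_nw = 0.6 × 60 × 1.5 = 54 ksi.
R_n/Ω = (54 × 2.32) / 2.0 = 62.64 kip.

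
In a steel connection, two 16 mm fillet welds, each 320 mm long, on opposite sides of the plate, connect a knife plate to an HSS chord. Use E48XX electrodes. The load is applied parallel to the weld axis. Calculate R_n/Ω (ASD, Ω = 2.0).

R_n/Ω ≈ 1040 kN

E48XX → F_EXX = 480 MPa.
Effective throat t_e = 0.707 × 16 = 11.31 mm.
Total length L = 640 mm; A_we = 11.31 × 640 = 7240 mm².
F_nw = 0.6 F_EXX = 0.6 × 480 = 288 MPa.
R_n = 288 × 7240 × 10⁻³ = 2085 kN; R_n/Ω = 2085/2.0 = 1043 kN.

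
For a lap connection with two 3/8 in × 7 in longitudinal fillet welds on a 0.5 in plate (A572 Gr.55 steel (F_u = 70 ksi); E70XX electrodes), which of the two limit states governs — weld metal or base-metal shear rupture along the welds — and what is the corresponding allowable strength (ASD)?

R_n/Ω ≈ 77.9 kips (weld metal governs)

E70XX → F_EXX = 70 ksi.
t_e = 0.707 × 0.375 = 0.2651 in; L = 14 in.
Weld metal: R_n/Ω = (1/2.0) × 0.6 × 70 × 0.2651 × 14 = 77.95 kips.
Base metal (shear rupture): R_n/Ω = (1/2.0) × 0.6 × 70 × 0.5 × 14 = 147 kips.
Governing: weld metal.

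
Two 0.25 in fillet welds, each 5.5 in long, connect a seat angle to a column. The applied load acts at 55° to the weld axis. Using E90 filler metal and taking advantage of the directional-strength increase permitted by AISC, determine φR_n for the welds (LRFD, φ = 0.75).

E90XX → F_EXX = 90 ksi.
t_e = 0.707 × 0.25 = 0.1767 in; A_we = 0.1767 × 11 = 1.944 in².
Directional factor: 1.0 + 0.5 sin^1.5(55°) = 1.371.
F_nw = 0.6 × 90 × 1.371 = 74.02 ksi.
φR_n = 0.75 × 74.02 × 1.944 = 107.9 kips.

φR_n ≈ 108 kips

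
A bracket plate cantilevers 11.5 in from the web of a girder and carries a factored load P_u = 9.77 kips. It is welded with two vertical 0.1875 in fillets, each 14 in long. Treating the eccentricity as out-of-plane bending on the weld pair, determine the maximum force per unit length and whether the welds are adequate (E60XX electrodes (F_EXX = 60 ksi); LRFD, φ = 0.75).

L_w = 2 × 14 = 28 in; section modulus (unit throat) S = 2 × L²/6 = 65.33 in².
Direct shear f_v = P/L_w = 9.77/28 = 0.3489 kip/in.
Moment M = P × e = 9.77 × 11.5 = 112.35 kip·in; bending f_b = M/S = 1.72 kip/in.
f_max = √(f_v² + f_b²) = √(0.3489² + 1.72²) = 1.755 kip/in.
φr_n = 0.75 × 0.6 × 60 × (0.707 × 0.1875) = 3.579 kip/in → adequate.

f_max ≈ 1.75 kip/in; adequate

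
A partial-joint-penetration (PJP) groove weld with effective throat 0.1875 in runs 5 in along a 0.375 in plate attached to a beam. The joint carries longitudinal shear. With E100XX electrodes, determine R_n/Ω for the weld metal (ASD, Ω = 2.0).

E100XX → F_EXX = 100 ksi.
Effective throat (given) t_e = 0.1875 in.
A_we = 0.1875 × 5 = 0.9375 in².
F_nw = 0.6 F_EXX = 60 ksi.
R_n/Ω = (60 × 0.9375) / 2.0 = 28.12 kips.

R_n/Ω ≈ 28.1 kips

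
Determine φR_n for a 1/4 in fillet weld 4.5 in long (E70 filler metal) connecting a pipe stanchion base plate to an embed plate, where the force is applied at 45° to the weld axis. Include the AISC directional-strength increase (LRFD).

φR_n ≈ 32.5 kip

E70XX → F_EXX = 70 ksi.
t_e = 0.707 × 0.25 = 0.1767 in; A_we = 0.1767 × 4.5 = 0.7954 in².
Directional factor: 1.0 + 0.5 sin^1.5(45°) = 1.297.
F_nw = 0.6 × 70 × 1.297 = 54.49 ksi.
φR_n = 0.75 × 54.49 × 0.7954 = 32.5 kip.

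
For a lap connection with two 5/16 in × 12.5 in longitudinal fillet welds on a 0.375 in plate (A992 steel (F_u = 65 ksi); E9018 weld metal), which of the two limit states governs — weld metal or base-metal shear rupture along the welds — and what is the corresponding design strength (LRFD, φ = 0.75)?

E90XX → F_EXX = 90 ksi.
t_e = 0.707 × 0.3125 = 0.2209 in; L = 25 in.
Weld metal: φR_n = 0.75 × 0.6 × 90 × 0.2209 × 25 = 223.7 kips.
Base metal (shear rupture): φR_n = 0.75 × 0.6 × 65 × 0.375 × 25 = 274.2 kips.
Governing: weld metal.

φR_n ≈ 224 kips (weld metal governs)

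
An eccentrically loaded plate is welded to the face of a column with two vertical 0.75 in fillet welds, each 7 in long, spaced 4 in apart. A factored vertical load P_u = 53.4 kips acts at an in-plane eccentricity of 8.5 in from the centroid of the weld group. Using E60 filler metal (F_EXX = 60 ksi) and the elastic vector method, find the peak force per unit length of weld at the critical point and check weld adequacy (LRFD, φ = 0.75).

Total weld length L_w = 14 in. Treat welds as unit-width lines.
Polar moment about centroid: J = 2[d³/12 + d(b/2)²] = 2[7³/12 + 7×2²] = 113.2 in³.
Direct shear f_v = P/L_w = 53.4 / 14 = 3.814 kip/in (vertical).
Torsion M = P·e = 53.4 × 8.5 = 453.9 kip·in.
Critical point at (x, y) = (2, 3.5) from centroid. f_tx = M·y/J = 14.04 kip/in; f_ty = M·x/J = 8.022 kip/in.
Resultant f_max = √[f_tx² + (f_v + f_ty)²] = √[14.04² + (3.814 + 8.022)²] = 18.36 kip/in.
Capacity per unit length: φr_n = 0.75 × 0.6 × 60 × (0.707 × 0.75) = 14.32 kip/in.
18.36 > 14.32 → NOT adequate.

f_max ≈ 18.4 kip/in; NOT adequate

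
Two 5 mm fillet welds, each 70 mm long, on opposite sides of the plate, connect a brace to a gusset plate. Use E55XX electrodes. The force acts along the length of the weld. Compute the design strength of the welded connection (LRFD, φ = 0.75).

E55XX → F_EXX = 550 MPa.
Effective throat t_e = 0.707 × 5 = 3.535 mm.
Total length L = 140 mm; A_we = 3.535 × 140 = 494.9 mm².
F_nw = 0.6 F_EXX = 0.6 × 550 = 330 MPa.
φR_n = 0.75 × 330 × 494.9 × 10⁻³ = 122.5 kN.

φR_n ≈ 122 kN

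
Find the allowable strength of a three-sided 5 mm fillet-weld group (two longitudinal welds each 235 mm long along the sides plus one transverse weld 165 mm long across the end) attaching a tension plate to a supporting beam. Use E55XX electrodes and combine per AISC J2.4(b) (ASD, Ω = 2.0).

R_n/Ω ≈ 377 kN

E55XX → F_EXX = 550 MPa.
t_e = 0.707 × 5 = 3.535 mm.
R_nwl = 0.6 × 550 × 3.535 × 470 × 10⁻³ = 548.3 kN (longitudinal, 2 welds).
R_nwt = 0.6 × 550 × 3.535 × 165 × 10⁻³ = 192.5 kN (transverse, base value).
(i) R_nwl + R_nwt = 740.8 kN; (ii) 0.85 R_nwl + 1.5 R_nwt = 754.8 kN.
R_n = max = 754.8 kN [governs: (ii)]; R_n/Ω = 377.4 kN.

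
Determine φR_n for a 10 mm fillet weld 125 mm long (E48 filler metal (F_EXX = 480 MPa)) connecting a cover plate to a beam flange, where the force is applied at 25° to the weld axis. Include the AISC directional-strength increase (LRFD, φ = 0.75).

t_e = 0.707 × 10 = 7.07 mm; A_we = 7.07 × 125 = 883.7 mm².
Directional factor: 1.0 + 0.5 sin^1.5(25°) = 1.137.
F_nw = 0.6 × 480 × 1.137 = 327.6 MPa.
φR_n = 0.75 × 327.6 × 883.7 × 10⁻³ = 217.1 kN.

φR_n ≈ 217 kN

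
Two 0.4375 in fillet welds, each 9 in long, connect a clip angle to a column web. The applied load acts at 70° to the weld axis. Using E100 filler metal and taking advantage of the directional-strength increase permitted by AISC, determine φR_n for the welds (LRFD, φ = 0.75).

φR_n ≈ 365 kips

E100XX → F_EXX = 100 ksi.
t_e = 0.707 × 0.4375 = 0.3093 in; A_we = 0.3093 × 18 = 5.568 in².
Directional factor: 1.0 + 0.5 sin^1.5(70°) = 1.455.
F_nw = 0.6 × 100 × 1.455 = 87.33 ksi.
φR_n = 0.75 × 87.33 × 5.568 = 364.7 kips.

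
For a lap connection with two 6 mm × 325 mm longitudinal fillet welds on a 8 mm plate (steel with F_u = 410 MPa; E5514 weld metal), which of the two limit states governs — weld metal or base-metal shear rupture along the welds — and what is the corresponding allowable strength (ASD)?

E55XX → F_EXX = 550 MPa.
t_e = 0.707 × 6 = 4.242 mm; L = 650 mm.
Weld metal: R_n/Ω = (1/2.0) × 0.6 × 550 × 4.242 × 650 × 10⁻³ = 455 kN.
Base metal (shear rupture): R_n/Ω = (1/2.0) × 0.6 × 410 × 8 × 650 × 10⁻³ = 639.6 kN.
Governing: weld metal.

R_n/Ω ≈ 455 kN (weld metal governs)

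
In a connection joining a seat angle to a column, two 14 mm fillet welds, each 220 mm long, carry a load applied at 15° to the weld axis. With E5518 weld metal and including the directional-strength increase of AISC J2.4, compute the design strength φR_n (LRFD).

φR_n ≈ 1150 kN

E55XX → F_EXX = 550 MPa.
t_e = 0.707 × 14 = 9.898 mm; A_we = 9.898 × 440 = 4355 mm².
Directional factor: 1.0 + 0.5 sin^1.5(15°) = 1.066.
F_nw = 0.6 × 550 × 1.066 = 351.7 MPa.
φR_n = 0.75 × 351.7 × 4355 × 10⁻³ = 1149 kN.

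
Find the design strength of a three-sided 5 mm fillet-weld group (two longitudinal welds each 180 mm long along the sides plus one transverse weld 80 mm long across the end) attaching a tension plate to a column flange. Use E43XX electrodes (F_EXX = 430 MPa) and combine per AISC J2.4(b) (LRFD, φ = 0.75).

φR_n ≈ 301 kN

t_e = 0.707 × 5 = 3.535 mm.
R_nwl = 0.6 × 430 × 3.535 × 360 × 10⁻³ = 328.3 kN (longitudinal, 2 welds).
R_nwt = 0.6 × 430 × 3.535 × 80 × 10⁻³ = 72.96 kN (transverse, base value).
(i) R_nwl + R_nwt = 401.3 kN; (ii) 0.85 R_nwl + 1.5 R_nwt = 388.5 kN.
R_n = max = 401.3 kN [governs: (i)]; φR_n = 301 kN.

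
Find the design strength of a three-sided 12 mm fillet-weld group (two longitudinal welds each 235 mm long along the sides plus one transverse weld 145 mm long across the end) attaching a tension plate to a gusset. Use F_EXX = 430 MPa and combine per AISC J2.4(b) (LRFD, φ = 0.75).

t_e = 0.707 × 12 = 8.484 mm.
R_nwl = 0.6 × 430 × 8.484 × 470 × 10⁻³ = 1029 kN (longitudinal, 2 welds).
R_nwt = 0.6 × 430 × 8.484 × 145 × 10⁻³ = 317.4 kN (transverse, base value).
(i) R_nwl + R_nwt = 1346 kN; (ii) 0.85 R_nwl + 1.5 R_nwt = 1351 kN.
R_n = max = 1351 kN [governs: (ii)]; φR_n = 1013 kN.

φR_n ≈ 1010 kN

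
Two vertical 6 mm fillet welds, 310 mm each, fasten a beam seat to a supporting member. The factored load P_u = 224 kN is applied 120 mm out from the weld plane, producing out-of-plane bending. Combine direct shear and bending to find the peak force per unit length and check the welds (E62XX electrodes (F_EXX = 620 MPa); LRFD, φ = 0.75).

f_max ≈ 914 N/mm; adequate

L_w = 2 × 310 = 620 mm; section modulus (unit throat) S = 2 × L²/6 = 32030 mm².
Direct shear f_v = P/L_w = 224×10³/620 = 361.3 N/mm.
Moment M = P × e = 224×10³ × 120 = 26880000 N·mm; bending f_b = M/S = 839.1 N/mm.
f_max = √(f_v² + f_b²) = √(361.3² + 839.1²) = 913.6 N/mm.
φr_n = 0.75 × 0.6 × 620 × (0.707 × 6) = 1184 N/mm → adequate.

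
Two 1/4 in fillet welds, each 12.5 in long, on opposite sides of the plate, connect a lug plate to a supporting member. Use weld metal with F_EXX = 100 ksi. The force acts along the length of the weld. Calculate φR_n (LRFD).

Effective throat t_e = 0.707 × 0.25 = 0.1767 in.
Total length L = 25 in; A_we = 0.1767 × 25 = 4.419 in².
F_nw = 0.6 F_EXX = 0.6 × 100 = 60 ksi.
φR_n = 0.75 × 60 × 4.419 = 198.8 kips.

φR_n ≈ 199 kips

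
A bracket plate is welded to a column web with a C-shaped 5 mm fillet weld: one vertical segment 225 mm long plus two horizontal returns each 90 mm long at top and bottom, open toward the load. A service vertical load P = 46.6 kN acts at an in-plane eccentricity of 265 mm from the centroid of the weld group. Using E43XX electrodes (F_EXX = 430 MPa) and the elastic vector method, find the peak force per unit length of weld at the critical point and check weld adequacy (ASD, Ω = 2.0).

Total weld length L_w = 405 mm. Treat welds as unit-width lines.
Centroid: x̄ = 2×90×45 / 405 = 20 mm from the vertical weld.
Polar moment about centroid: J = I_x + I_y = [225³/12 + 2×90×112.5²] + [225×20² + 2(90³/12 + 90×25²)] = 3551000 mm³.
Direct shear f_v = P/L_w = 46.6×10³ / 405 = 115.1 N/mm (vertical).
Torsion M = P·e = 46.6×10³ × 265 = 12349000 N·mm.
Critical point at (x, y) = (70, 112.5) from centroid. f_tx = M·y/J = 391.2 N/mm; f_ty = M·x/J = 243.4 N/mm.
Resultant f_max = √[f_tx² + (f_v + f_ty)²] = √[391.2² + (115.1 + 243.4)²] = 530.6 N/mm.
Capacity per unit length: r_n/Ω = (1/2.0) × 0.6 × 430 × (0.707 × 5) = 456 N/mm.
530.6 > 456 → NOT adequate.

f_max ≈ 531 N/mm; NOT adequate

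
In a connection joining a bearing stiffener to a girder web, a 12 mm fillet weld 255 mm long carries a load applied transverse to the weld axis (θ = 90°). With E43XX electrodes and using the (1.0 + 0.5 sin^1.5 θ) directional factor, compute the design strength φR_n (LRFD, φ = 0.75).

E43XX → F_EXX = 430 MPa.
t_e = 0.707 × 12 = 8.484 mm; A_we = 8.484 × 255 = 2163 mm².
Directional factor: 1.0 + 0.5 sin^1.5(90°) = 1.5.
F_nw = 0.6 × 430 × 1.5 = 387 MPa.
φR_n = 0.75 × 387 × 2163 × 10⁻³ = 627.9 kN.

φR_n ≈ 628 kN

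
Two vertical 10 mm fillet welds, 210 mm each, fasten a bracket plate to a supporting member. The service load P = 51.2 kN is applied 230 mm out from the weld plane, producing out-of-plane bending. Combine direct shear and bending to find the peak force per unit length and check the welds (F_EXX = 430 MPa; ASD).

f_max ≈ 810 N/mm; adequate

L_w = 2 × 210 = 420 mm; section modulus (unit throat) S = 2 × L²/6 = 14700 mm².
Direct shear f_v = P/L_w = 51.2×10³/420 = 121.9 N/mm.
Moment M = P × e = 51.2×10³ × 230 = 11776000 N·mm; bending f_b = M/S = 801.1 N/mm.
f_max = √(f_v² + f_b²) = √(121.9² + 801.1²) = 810.3 N/mm.
r_n/Ω = (1/2.0) × 0.6 × 430 × (0.707 × 10) = 912 N/mm → adequate.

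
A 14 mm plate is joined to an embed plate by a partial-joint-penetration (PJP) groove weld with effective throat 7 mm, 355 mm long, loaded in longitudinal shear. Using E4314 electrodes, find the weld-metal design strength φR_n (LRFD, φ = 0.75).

φR_n ≈ 481 kN

E43XX → F_EXX = 430 MPa.
Effective throat (given) t_e = 7 mm.
A_we = 7 × 355 = 2485 mm².
F_nw = 0.6 F_EXX = 258 MPa.
φR_n = 0.75 × 258 × 2485 × 10⁻³ = 480.8 kN.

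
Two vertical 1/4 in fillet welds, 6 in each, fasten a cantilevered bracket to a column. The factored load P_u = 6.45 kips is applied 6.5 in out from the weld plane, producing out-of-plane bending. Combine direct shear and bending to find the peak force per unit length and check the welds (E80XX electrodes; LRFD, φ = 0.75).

f_max ≈ 3.53 kip/in; adequate

E80XX → F_EXX = 80 ksi.
L_w = 2 × 6 = 12 in; section modulus (unit throat) S = 2 × L²/6 = 12 in².
Direct shear f_v = P/L_w = 6.45/12 = 0.5375 kip/in.
Moment M = P × e = 6.45 × 6.5 = 41.925 kip·in; bending f_b = M/S = 3.494 kip/in.
f_max = √(f_v² + f_b²) = √(0.5375² + 3.494²) = 3.535 kip/in.
φr_n = 0.75 × 0.6 × 80 × (0.707 × 0.25) = 6.363 kip/in → adequate.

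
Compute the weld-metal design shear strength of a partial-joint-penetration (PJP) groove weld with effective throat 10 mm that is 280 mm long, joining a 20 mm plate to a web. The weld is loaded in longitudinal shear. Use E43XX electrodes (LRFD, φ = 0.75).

E43XX → F_EXX = 430 MPa.
Effective throat (given) t_e = 10 mm.
A_we = 10 × 280 = 2800 mm².
F_nw = 0.6 F_EXX = 258 MPa.
φR_n = 0.75 × 258 × 2800 × 10⁻³ = 541.8 kN.

φR_n ≈ 542 kN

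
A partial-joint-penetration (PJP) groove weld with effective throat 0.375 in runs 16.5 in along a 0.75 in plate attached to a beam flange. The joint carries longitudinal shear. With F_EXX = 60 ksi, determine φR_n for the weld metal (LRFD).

Effective throat (given) t_e = 0.375 in.
A_we = 0.375 × 16.5 = 6.188 in².
F_nw = 0.6 F_EXX = 36 ksi.
φR_n = 0.75 × 36 × 6.188 = 167.1 kips.

φR_n ≈ 167 kips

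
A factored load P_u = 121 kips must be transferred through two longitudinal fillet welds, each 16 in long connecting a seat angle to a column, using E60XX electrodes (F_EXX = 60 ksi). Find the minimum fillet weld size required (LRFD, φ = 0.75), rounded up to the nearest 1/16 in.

Total weld length L = 32 in.
Required throat t_e = P_u / (φ × 0.6 F_EXX × L) = 121 / (0.75 × 0.6 × 60 × 32) = 0.14 in.
Required leg w = t_e / 0.707 = 0.1981 in → use 1/4 in.

w = 1/4 in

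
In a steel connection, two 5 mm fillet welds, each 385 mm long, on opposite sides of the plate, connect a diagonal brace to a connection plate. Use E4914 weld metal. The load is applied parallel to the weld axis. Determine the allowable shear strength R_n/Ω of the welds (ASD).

R_n/Ω ≈ 400 kN

E49XX → F_EXX = 490 MPa.
Effective throat t_e = 0.707 × 5 = 3.535 mm.
Total length L = 770 mm; A_we = 3.535 × 770 = 2722 mm².
F_nw = 0.6 F_EXX = 0.6 × 490 = 294 MPa.
R_n = 294 × 2722 × 10⁻³ = 800.3 kN; R_n/Ω = 800.3/2.0 = 400.1 kN.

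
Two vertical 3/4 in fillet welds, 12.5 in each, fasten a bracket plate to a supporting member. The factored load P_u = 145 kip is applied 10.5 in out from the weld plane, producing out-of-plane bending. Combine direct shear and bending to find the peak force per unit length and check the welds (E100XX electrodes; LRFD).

E100XX → F_EXX = 100 ksi.
L_w = 2 × 12.5 = 25 in; section modulus (unit throat) S = 2 × L²/6 = 52.08 in².
Direct shear f_v = P/L_w = 145/25 = 5.8 kip/in.
Moment M = P × e = 145 × 10.5 = 1522.5 kip·in; bending f_b = M/S = 29.23 kip/in.
f_max = √(f_v² + f_b²) = √(5.8² + 29.23²) = 29.8 kip/in.
φr_n = 0.75 × 0.6 × 100 × (0.707 × 0.75) = 23.86 kip/in → NOT adequate.

f_max ≈ 29.8 kip/in; NOT adequate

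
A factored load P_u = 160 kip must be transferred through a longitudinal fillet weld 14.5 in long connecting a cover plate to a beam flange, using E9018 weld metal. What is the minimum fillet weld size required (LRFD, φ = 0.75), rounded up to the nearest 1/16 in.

E90XX → F_EXX = 90 ksi.
Total weld length L = 14.5 in.
Required throat t_e = P_u / (φ × 0.6 F_EXX × L) = 160 / (0.75 × 0.6 × 90 × 14.5) = 0.2725 in.
Required leg w = t_e / 0.707 = 0.3854 in → use 7/16 in.

w = 7/16 in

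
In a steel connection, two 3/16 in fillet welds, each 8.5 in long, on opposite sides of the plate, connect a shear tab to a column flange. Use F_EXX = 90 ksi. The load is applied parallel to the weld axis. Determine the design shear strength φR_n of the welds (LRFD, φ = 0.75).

φR_n ≈ 91.3 kips

Effective throat t_e = 0.707 × 0.1875 = 0.1326 in.
Total length L = 17 in; A_we = 0.1326 × 17 = 2.254 in².
F_nw = 0.6 F_EXX = 0.6 × 90 = 54 ksi.
φR_n = 0.75 × 54 × 2.254 = 91.27 kips.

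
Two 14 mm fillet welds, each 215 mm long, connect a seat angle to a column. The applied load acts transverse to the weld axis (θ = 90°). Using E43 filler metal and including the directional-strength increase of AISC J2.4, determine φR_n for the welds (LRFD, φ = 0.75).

E43XX → F_EXX = 430 MPa.
t_e = 0.707 × 14 = 9.898 mm; A_we = 9.898 × 430 = 4256 mm².
Directional factor: 1.0 + 0.5 sin^1.5(90°) = 1.5.
F_nw = 0.6 × 430 × 1.5 = 387 MPa.
φR_n = 0.75 × 387 × 4256 × 10⁻³ = 1235 kN.

φR_n ≈ 1240 kN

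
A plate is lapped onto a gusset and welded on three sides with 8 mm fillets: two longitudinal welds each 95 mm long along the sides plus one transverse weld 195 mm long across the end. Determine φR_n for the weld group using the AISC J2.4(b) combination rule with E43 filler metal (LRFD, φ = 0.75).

φR_n ≈ 497 kN

E43XX → F_EXX = 430 MPa.
t_e = 0.707 × 8 = 5.656 mm.
R_nwl = 0.6 × 430 × 5.656 × 190 × 10⁻³ = 277.3 kN (longitudinal, 2 welds).
R_nwt = 0.6 × 430 × 5.656 × 195 × 10⁻³ = 284.6 kN (transverse, base value).
(i) R_nwl + R_nwt = 561.8 kN; (ii) 0.85 R_nwl + 1.5 R_nwt = 662.5 kN.
R_n = max = 662.5 kN [governs: (ii)]; φR_n = 496.9 kN.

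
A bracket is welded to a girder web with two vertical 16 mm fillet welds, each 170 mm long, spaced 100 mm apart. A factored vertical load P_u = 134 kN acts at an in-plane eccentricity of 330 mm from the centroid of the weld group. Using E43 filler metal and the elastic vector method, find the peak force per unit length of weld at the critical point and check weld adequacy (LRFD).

f_max ≈ 2830 N/mm; NOT adequate

E43XX → F_EXX = 430 MPa.
Total weld length L_w = 340 mm. Treat welds as unit-width lines.
Polar moment about centroid: J = 2[d³/12 + d(b/2)²] = 2[170³/12 + 170×50²] = 1669000 mm³.
Direct shear f_v = P/L_w = 134×10³ / 340 = 394.1 N/mm (vertical).
Torsion M = P·e = 134×10³ × 330 = 44220000 N·mm.
Critical point at (x, y) = (50, 85) from centroid. f_tx = M·y/J = 2252 N/mm; f_ty = M·x/J = 1325 N/mm.
Resultant f_max = √[f_tx² + (f_v + f_ty)²] = √[2252² + (394.1 + 1325)²] = 2833 N/mm.
Capacity per unit length: φr_n = 0.75 × 0.6 × 430 × (0.707 × 16) = 2189 N/mm.
2833 > 2189 → NOT adequate.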